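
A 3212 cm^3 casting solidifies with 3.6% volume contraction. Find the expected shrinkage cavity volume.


Formula: V_shrink = V_casting * shrinkage_pct / 100
V_shrink = 3212 cm^3 * 3.6 / 100 = 115.6320 cm^3

Answer: 115.6320 cm^3


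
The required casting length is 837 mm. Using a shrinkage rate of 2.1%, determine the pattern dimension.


Formula: L_pattern = L_casting * (1 + shrinkage_rate/100)
Shrinkage factor = 1 + 2.1/100 = 1.021
L_pattern = 837 mm * 1.021 = 854.5770 mm

854.5770 mm


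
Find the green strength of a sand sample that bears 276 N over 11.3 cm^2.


Formula: Compressive Strength = Force / Area
Strength = 276 N / 11.3 cm^2 = 24.4248 N/cm^2

Answer: 24.4248 N/cm^2


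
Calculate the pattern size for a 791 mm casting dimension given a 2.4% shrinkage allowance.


Formula: L_pattern = L_casting * (1 + shrinkage_rate/100)
Shrinkage factor = 1 + 2.4/100 = 1.024
L_pattern = 791 mm * 1.024 = 809.9840 mm

Final answer: 809.9840 mm


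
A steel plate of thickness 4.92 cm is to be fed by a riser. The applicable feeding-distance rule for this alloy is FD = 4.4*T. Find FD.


Formula: FD = 4.4 * T  (riser feeding-distance rule)
FD = 4.4 * 4.92 cm = 21.6480 cm


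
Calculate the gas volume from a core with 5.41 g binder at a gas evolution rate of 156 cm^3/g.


Formula: V_gas = W_binder * gas_evolution_rate
V = 5.41 g * 156 cm^3/g = 843.9600 cm^3

843.9600 cm^3


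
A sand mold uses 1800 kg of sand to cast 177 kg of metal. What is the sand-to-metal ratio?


Formula: Sand-to-Metal Ratio = W_sand / W_metal
Ratio = 1800 kg / 177 kg = 10.1695


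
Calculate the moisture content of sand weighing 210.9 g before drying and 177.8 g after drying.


Formula: MC = (W_wet - W_dry) / W_wet * 100
Water mass = 210.9 - 177.8 = 33.1 g
MC = 33.1 / 210.9 * 100 = 15.6946%

15.6946%


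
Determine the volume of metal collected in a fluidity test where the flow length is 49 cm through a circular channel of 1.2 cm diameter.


Formula: V = pi * (d/2)^2 * L  (cylinder volume)
Radius = 1.2/2 = 0.6 cm
V = pi * 0.6^2 * 49 = 55.4177 cm^3

Final answer: 55.4177 cm^3


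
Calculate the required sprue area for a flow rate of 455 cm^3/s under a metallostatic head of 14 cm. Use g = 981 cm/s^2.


Formula: v = sqrt(2*g*h), A = Q/v
Velocity: v = sqrt(2 * 981 * 14) = sqrt(27468) = 165.7347 cm/s
Sprue area: A = Q / v = 455 / 165.7347 = 2.7454 cm^2

Answer: 2.7454 cm^2


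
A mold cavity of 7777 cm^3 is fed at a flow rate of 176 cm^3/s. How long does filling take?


Formula: t_fill = V_mold / Q_flow
t = 7777 cm^3 / 176 cm^3/s = 44.1875 s

Final answer: 44.1875 s


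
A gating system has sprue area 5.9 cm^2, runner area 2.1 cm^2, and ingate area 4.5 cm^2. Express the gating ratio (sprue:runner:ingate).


Sprue:Runner:Ingate = 1 : 2.1/5.9 : 4.5/5.9 = 1:0.36:0.76


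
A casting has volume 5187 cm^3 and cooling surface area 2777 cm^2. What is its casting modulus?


Formula: Casting Modulus M = V / A
M = 5187 cm^3 / 2777 cm^2 = 1.8678 cm

Answer: 1.8678 cm


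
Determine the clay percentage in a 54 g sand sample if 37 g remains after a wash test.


Formula: Clay% = (W_total - W_washed) / W_total * 100
Clay mass = 54 - 37 = 17 g
Clay% = 17 / 54 * 100 = 31.4815%

31.4815%


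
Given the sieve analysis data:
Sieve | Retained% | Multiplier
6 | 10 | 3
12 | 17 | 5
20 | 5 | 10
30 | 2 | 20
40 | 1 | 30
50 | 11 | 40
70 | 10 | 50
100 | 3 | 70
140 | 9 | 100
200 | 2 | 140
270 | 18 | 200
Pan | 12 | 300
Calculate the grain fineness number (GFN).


Formula: GFN = sum(pct * multiplier) / sum(pct)
sum(pct * multiplier) = 9765
sum(pct) = 100
GFN = 9765 / 100 = 97.65

Answer: 97.65


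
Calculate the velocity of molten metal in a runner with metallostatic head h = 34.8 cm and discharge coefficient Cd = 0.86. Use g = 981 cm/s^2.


Formula: v = Cd * sqrt(2 * g * h)  (Torricelli with discharge coefficient)
2*g*h = 2 * 981 * 34.8 = 68277.6 cm^2/s^2
sqrt(68277.6) = 261.29983 cm/s
v = 0.86 * 261.29983 = 224.7179 cm/s

Answer: 224.7179 cm/s


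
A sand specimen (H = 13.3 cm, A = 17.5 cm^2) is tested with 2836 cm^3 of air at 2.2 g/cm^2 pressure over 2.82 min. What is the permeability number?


Formula: Permeability Number P = (V * H) / (p * A * t)
Numerator: V * H = 2836 * 13.3 = 37718.8
Denominator: p * A * t = 2.2 * 17.5 * 2.82 = 108.57
P = 37718.8 / 108.57 = 347.4146


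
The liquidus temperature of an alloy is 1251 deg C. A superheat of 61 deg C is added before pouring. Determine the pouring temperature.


Formula: T_pour = T_melt + Superheat
T_pour = 1251 + 61 = 1312 deg C

Answer: 1312 deg C


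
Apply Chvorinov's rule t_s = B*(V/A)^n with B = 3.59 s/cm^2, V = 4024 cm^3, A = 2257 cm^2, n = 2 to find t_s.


Formula: t_s = B * (V/A)^n  (Chvorinov's rule, n=2)
Modulus M = V/A = 4024/2257 = 1.782898 cm
M^2 = 1.782898^2 = 3.178725 cm^2
t_s = 3.59 * 3.178725 = 11.4116 s

Final answer: 11.4116 s


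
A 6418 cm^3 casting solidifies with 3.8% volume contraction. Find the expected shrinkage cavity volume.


Formula: V_shrink = V_casting * shrinkage_pct / 100
V_shrink = 6418 cm^3 * 3.8 / 100 = 243.8840 cm^3

Answer: 243.8840 cm^3


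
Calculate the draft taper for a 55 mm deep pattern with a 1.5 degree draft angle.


Formula: taper = depth * tan(draft_angle)
tan(1.5 deg) = 0.0261859
taper = 55 mm * 0.0261859 = 1.4402 mm

Answer: 1.4402 mm


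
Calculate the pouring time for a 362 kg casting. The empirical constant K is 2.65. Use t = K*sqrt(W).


Formula: t = K * sqrt(W)
sqrt(W) = sqrt(362) = 19.02630
t = 2.65 * 19.02630 = 50.4197 s

50.4197 s


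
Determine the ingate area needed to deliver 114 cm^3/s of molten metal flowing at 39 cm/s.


Formula: A_ingate = Q / v  (continuity equation)
A = 114 cm^3/s / 39 cm/s = 2.9231 cm^2


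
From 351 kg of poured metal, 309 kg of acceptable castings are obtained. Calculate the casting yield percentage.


Formula: Casting Yield = (W_good / W_total) * 100
Yield = (309 kg / 351 kg) * 100 = 88.0342%


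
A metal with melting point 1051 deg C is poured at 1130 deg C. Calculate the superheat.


Formula: Superheat = T_pour - T_melt
Superheat = 1130 - 1051 = 79 deg C

79 deg C


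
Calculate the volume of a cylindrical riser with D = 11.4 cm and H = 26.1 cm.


Formula: V = pi * (D/2)^2 * H  (cylinder volume)
Radius = D/2 = 11.4/2 = 5.7 cm
V = pi * 5.7^2 * 26.1 = 2664.0360 cm^3

Answer: 2664.0360 cm^3


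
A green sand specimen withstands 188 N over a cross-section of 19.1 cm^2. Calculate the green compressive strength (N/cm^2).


Formula: Compressive Strength = Force / Area
Strength = 188 N / 19.1 cm^2 = 9.8429 N/cm^2

Answer: 9.8429 N/cm^2


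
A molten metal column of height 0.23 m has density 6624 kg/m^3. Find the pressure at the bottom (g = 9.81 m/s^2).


Formula: P = rho * g * h
rho * g = 6624 * 9.81 = 64981.44 N/m^3
P = 64981.44 * 0.23 = 14945.7312 Pa

Final answer: 14945.7312 Pa


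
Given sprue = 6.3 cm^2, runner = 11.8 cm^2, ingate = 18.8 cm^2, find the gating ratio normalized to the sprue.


Sprue:Runner:Ingate = 1 : 11.8/6.3 : 18.8/6.3 = 1:1.87:2.98

Answer: 1:1.87:2.98


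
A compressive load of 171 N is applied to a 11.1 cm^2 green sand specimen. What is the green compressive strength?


Formula: Compressive Strength = Force / Area
Strength = 171 N / 11.1 cm^2 = 15.4054 N/cm^2

15.4054 N/cm^2


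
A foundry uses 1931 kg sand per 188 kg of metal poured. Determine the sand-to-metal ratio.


Formula: Sand-to-Metal Ratio = W_sand / W_metal
Ratio = 1931 kg / 188 kg = 10.2713

10.2713


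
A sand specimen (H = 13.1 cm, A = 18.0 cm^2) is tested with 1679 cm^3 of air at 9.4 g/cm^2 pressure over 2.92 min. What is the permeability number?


Formula: Permeability Number P = (V * H) / (p * A * t)
Numerator: V * H = 1679 * 13.1 = 21994.9
Denominator: p * A * t = 9.4 * 18.0 * 2.92 = 494.064
P = 21994.9 / 494.064 = 44.5183


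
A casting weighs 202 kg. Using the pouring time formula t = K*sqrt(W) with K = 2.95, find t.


Formula: t = K * sqrt(W)
sqrt(W) = sqrt(202) = 14.21267
t = 2.95 * 14.21267 = 41.9274 s

Final answer: 41.9274 s


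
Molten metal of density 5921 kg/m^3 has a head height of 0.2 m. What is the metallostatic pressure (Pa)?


Formula: P = rho * g * h
rho * g = 5921 * 9.81 = 58085.01 N/m^3
P = 58085.01 * 0.2 = 11617.0020 Pa


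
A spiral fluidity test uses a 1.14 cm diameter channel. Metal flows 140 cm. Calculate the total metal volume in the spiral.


Formula: V = pi * (d/2)^2 * L  (cylinder volume)
Radius = 1.14/2 = 0.57 cm
V = pi * 0.57^2 * 140 = 142.8985 cm^3

Answer: 142.8985 cm^3


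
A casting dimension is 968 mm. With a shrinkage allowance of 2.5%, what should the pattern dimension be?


Formula: L_pattern = L_casting * (1 + shrinkage_rate/100)
Shrinkage factor = 1 + 2.5/100 = 1.025
L_pattern = 968 mm * 1.025 = 992.2000 mm

Answer: 992.2000 mm


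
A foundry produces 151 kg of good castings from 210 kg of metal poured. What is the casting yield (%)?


Formula: Casting Yield = (W_good / W_total) * 100
Yield = (151 kg / 210 kg) * 100 = 71.9048%

71.9048%


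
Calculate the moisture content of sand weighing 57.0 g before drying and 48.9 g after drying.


Formula: MC = (W_wet - W_dry) / W_wet * 100
Water mass = 57.0 - 48.9 = 8.1 g
MC = 8.1 / 57.0 * 100 = 14.2105%


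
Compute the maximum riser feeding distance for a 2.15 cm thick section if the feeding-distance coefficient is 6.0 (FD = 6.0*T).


Formula: FD = 6.0 * T  (riser feeding-distance rule)
FD = 6.0 * 2.15 cm = 12.9000 cm

12.9000 cm


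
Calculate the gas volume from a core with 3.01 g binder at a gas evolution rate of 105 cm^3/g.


Formula: V_gas = W_binder * gas_evolution_rate
V = 3.01 g * 105 cm^3/g = 316.0500 cm^3


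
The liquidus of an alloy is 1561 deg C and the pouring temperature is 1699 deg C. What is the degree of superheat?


Formula: Superheat = T_pour - T_melt
Superheat = 1699 - 1561 = 138 deg C


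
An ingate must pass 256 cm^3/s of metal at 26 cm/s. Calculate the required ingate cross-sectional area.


Formula: A_ingate = Q / v  (continuity equation)
A = 256 cm^3/s / 26 cm/s = 9.8462 cm^2

9.8462 cm^2


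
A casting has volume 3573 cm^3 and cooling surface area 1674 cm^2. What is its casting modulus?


Formula: Casting Modulus M = V / A
M = 3573 cm^3 / 1674 cm^2 = 2.1344 cm

Final answer: 2.1344 cm


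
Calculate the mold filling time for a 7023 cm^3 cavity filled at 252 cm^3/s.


Formula: t_fill = V_mold / Q_flow
t = 7023 cm^3 / 252 cm^3/s = 27.8690 s

27.8690 s


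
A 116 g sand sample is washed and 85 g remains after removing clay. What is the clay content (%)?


Formula: Clay% = (W_total - W_washed) / W_total * 100
Clay mass = 116 - 85 = 31 g
Clay% = 31 / 116 * 100 = 26.7241%

Final answer: 26.7241%


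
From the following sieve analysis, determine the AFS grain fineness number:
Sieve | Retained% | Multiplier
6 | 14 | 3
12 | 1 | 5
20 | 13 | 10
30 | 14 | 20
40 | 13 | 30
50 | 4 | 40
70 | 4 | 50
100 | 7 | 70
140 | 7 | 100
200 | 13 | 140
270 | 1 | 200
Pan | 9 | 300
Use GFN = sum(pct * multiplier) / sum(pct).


Formula: GFN = sum(pct * multiplier) / sum(pct)
sum(pct * multiplier) = 7117
sum(pct) = 100
GFN = 7117 / 100 = 71.17


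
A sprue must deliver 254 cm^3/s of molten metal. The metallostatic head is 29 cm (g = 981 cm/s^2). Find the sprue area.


Formula: v = sqrt(2*g*h), A = Q/v
Velocity: v = sqrt(2 * 981 * 29) = sqrt(56898) = 238.5330 cm/s
Sprue area: A = Q / v = 254 / 238.5330 = 1.0648 cm^2

1.0648 cm^2


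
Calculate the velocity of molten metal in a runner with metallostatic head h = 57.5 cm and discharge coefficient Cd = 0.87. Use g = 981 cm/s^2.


Formula: v = Cd * sqrt(2 * g * h)  (Torricelli with discharge coefficient)
2*g*h = 2 * 981 * 57.5 = 112815.0 cm^2/s^2
sqrt(112815.0) = 335.87944 cm/s
v = 0.87 * 335.87944 = 292.2151 cm/s

Answer: 292.2151 cm/s


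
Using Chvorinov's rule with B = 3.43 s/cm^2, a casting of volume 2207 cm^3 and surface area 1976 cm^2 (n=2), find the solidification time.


Formula: t_s = B * (V/A)^n  (Chvorinov's rule, n=2)
Modulus M = V/A = 2207/1976 = 1.116903 cm
M^2 = 1.116903^2 = 1.247472 cm^2
t_s = 3.43 * 1.247472 = 4.2788 s

Answer: 4.2788 s


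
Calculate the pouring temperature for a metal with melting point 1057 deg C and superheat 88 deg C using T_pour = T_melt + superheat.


Formula: T_pour = T_melt + Superheat
T_pour = 1057 + 88 = 1145 deg C

Answer: 1145 deg C


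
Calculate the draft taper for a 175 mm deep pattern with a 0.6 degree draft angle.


Formula: taper = depth * tan(draft_angle)
tan(0.6 deg) = 0.0104724
taper = 175 mm * 0.0104724 = 1.8327 mm

Final answer: 1.8327 mm


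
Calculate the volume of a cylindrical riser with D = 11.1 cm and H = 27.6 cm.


Formula: V = pi * (D/2)^2 * H  (cylinder volume)
Radius = D/2 = 11.1/2 = 5.55 cm
V = pi * 5.55^2 * 27.6 = 2670.8219 cm^3


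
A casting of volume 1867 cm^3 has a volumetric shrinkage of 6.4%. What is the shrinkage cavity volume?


Formula: V_shrink = V_casting * shrinkage_pct / 100
V_shrink = 1867 cm^3 * 6.4 / 100 = 119.4880 cm^3

119.4880 cm^3


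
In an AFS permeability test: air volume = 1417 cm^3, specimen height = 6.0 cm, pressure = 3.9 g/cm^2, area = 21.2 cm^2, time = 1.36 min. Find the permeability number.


Formula: Permeability Number P = (V * H) / (p * A * t)
Numerator: V * H = 1417 * 6.0 = 8502.0
Denominator: p * A * t = 3.9 * 21.2 * 1.36 = 112.4448
P = 8502.0 / 112.4448 = 75.6104

Final answer: 75.6104


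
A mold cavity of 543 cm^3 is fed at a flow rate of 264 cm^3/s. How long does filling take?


Formula: t_fill = V_mold / Q_flow
t = 543 cm^3 / 264 cm^3/s = 2.0568 s

Answer: 2.0568 s


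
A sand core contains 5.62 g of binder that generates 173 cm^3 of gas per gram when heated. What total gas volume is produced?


Formula: V_gas = W_binder * gas_evolution_rate
V = 5.62 g * 173 cm^3/g = 972.2600 cm^3

Final answer: 972.2600 cm^3


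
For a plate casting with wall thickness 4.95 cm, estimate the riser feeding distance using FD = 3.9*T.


Formula: FD = 3.9 * T  (riser feeding-distance rule)
FD = 3.9 * 4.95 cm = 19.3050 cm


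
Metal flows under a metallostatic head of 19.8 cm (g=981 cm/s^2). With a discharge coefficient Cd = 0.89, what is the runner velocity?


Formula: v = Cd * sqrt(2 * g * h)  (Torricelli with discharge coefficient)
2*g*h = 2 * 981 * 19.8 = 38847.6 cm^2/s^2
sqrt(38847.6) = 197.09795 cm/s
v = 0.89 * 197.09795 = 175.4172 cm/s

175.4172 cm/s


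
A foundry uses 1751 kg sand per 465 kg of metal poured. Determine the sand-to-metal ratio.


Formula: Sand-to-Metal Ratio = W_sand / W_metal
Ratio = 1751 kg / 465 kg = 3.7656

Answer: 3.7656


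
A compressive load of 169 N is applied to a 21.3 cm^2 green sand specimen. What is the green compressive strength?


Formula: Compressive Strength = Force / Area
Strength = 169 N / 21.3 cm^2 = 7.9343 N/cm^2

Final answer: 7.9343 N/cm^2


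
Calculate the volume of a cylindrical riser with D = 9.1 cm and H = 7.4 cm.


Formula: V = pi * (D/2)^2 * H  (cylinder volume)
Radius = D/2 = 9.1/2 = 4.55 cm
V = pi * 4.55^2 * 7.4 = 481.2873 cm^3

481.2873 cm^3


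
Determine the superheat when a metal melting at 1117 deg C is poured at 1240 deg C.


Formula: Superheat = T_pour - T_melt
Superheat = 1240 - 1117 = 123 deg C

Answer: 123 deg C


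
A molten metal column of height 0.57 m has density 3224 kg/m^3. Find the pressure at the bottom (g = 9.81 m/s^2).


Formula: P = rho * g * h
rho * g = 3224 * 9.81 = 31627.44 N/m^3
P = 31627.44 * 0.57 = 18027.6408 Pa

Answer: 18027.6408 Pa


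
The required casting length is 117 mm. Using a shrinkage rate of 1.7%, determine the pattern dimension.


Formula: L_pattern = L_casting * (1 + shrinkage_rate/100)
Shrinkage factor = 1 + 1.7/100 = 1.017
L_pattern = 117 mm * 1.017 = 118.9890 mm

Answer: 118.9890 mm


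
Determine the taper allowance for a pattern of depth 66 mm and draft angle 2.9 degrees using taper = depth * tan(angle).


Formula: taper = depth * tan(draft_angle)
tan(2.9 deg) = 0.0506578
taper = 66 mm * 0.0506578 = 3.3434 mm

Answer: 3.3434 mm


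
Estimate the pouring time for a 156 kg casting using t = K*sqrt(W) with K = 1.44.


Formula: t = K * sqrt(W)
sqrt(W) = sqrt(156) = 12.49000
t = 1.44 * 12.49000 = 17.9856 s

Final answer: 17.9856 s


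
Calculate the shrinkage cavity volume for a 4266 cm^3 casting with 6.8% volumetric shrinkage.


Formula: V_shrink = V_casting * shrinkage_pct / 100
V_shrink = 4266 cm^3 * 6.8 / 100 = 290.0880 cm^3

290.0880 cm^3


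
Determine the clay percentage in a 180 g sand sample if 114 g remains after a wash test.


Formula: Clay% = (W_total - W_washed) / W_total * 100
Clay mass = 180 - 114 = 66 g
Clay% = 66 / 180 * 100 = 36.6667%

Final answer: 36.6667%


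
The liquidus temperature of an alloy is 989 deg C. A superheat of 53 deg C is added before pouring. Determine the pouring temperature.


Formula: T_pour = T_melt + Superheat
T_pour = 989 + 53 = 1042 deg C


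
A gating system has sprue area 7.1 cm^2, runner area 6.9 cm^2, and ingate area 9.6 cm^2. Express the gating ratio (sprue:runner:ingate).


Sprue:Runner:Ingate = 1 : 6.9/7.1 : 9.6/7.1 = 1:0.97:1.35

1:0.97:1.35


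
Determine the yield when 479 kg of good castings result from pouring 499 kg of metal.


Formula: Casting Yield = (W_good / W_total) * 100
Yield = (479 kg / 499 kg) * 100 = 95.9920%


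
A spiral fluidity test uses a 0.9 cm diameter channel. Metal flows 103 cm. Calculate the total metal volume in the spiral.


Formula: V = pi * (d/2)^2 * L  (cylinder volume)
Radius = 0.9/2 = 0.45 cm
V = pi * 0.45^2 * 103 = 65.5258 cm^3

Final answer: 65.5258 cm^3


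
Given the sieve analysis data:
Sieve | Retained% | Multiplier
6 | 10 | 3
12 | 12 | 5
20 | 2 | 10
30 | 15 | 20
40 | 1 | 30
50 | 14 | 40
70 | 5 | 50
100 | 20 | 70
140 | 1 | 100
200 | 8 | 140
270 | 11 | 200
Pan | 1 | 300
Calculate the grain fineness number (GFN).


Formula: GFN = sum(pct * multiplier) / sum(pct)
sum(pct * multiplier) = 6370
sum(pct) = 100
GFN = 6370 / 100 = 63.70

Final answer: 63.70


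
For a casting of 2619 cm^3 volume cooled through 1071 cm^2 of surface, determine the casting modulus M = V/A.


Formula: Casting Modulus M = V / A
M = 2619 cm^3 / 1071 cm^2 = 2.4454 cm

Final answer: 2.4454 cm


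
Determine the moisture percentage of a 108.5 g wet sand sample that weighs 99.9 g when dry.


Formula: MC = (W_wet - W_dry) / W_wet * 100
Water mass = 108.5 - 99.9 = 8.6 g
MC = 8.6 / 108.5 * 100 = 7.9263%

Answer: 7.9263%


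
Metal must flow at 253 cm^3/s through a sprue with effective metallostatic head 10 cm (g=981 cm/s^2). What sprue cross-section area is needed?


Formula: v = sqrt(2*g*h), A = Q/v
Velocity: v = sqrt(2 * 981 * 10) = sqrt(19620) = 140.0714 cm/s
Sprue area: A = Q / v = 253 / 140.0714 = 1.8062 cm^2

Final answer: 1.8062 cm^2


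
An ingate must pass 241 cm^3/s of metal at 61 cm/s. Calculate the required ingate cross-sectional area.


Formula: A_ingate = Q / v  (continuity equation)
A = 241 cm^3/s / 61 cm/s = 3.9508 cm^2

Final answer: 3.9508 cm^2


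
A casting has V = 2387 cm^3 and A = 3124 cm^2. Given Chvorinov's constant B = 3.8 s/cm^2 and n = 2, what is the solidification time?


Formula: t_s = B * (V/A)^n  (Chvorinov's rule, n=2)
Modulus M = V/A = 2387/3124 = 0.764085 cm
M^2 = 0.764085^2 = 0.583826 cm^2
t_s = 3.8 * 0.583826 = 2.2185 s


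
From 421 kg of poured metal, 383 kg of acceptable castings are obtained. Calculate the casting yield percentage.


Formula: Casting Yield = (W_good / W_total) * 100
Yield = (383 kg / 421 kg) * 100 = 90.9739%

Final answer: 90.9739%


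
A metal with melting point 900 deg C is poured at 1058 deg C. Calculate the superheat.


Formula: Superheat = T_pour - T_melt
Superheat = 1058 - 900 = 158 deg C

Answer: 158 deg C


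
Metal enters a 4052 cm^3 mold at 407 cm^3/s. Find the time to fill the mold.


Formula: t_fill = V_mold / Q_flow
t = 4052 cm^3 / 407 cm^3/s = 9.9558 s

Final answer: 9.9558 s


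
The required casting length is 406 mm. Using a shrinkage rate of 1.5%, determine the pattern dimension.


Formula: L_pattern = L_casting * (1 + shrinkage_rate/100)
Shrinkage factor = 1 + 1.5/100 = 1.015
L_pattern = 406 mm * 1.015 = 412.0900 mm

Final answer: 412.0900 mm


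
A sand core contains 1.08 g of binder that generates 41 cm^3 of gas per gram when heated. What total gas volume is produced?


Formula: V_gas = W_binder * gas_evolution_rate
V = 1.08 g * 41 cm^3/g = 44.2800 cm^3


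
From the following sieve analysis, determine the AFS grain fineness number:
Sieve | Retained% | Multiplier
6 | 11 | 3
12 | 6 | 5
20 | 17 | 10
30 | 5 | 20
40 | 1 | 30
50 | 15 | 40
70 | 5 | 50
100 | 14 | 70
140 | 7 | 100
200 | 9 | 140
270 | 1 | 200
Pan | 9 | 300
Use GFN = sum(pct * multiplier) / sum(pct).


Formula: GFN = sum(pct * multiplier) / sum(pct)
sum(pct * multiplier) = 7053
sum(pct) = 100
GFN = 7053 / 100 = 70.53


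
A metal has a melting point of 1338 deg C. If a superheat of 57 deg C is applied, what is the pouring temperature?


Formula: T_pour = T_melt + Superheat
T_pour = 1338 + 57 = 1395 deg C

1395 deg C


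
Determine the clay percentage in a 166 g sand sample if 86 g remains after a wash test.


Formula: Clay% = (W_total - W_washed) / W_total * 100
Clay mass = 166 - 86 = 80 g
Clay% = 80 / 166 * 100 = 48.1928%

48.1928%


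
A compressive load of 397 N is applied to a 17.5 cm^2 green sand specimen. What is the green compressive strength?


Formula: Compressive Strength = Force / Area
Strength = 397 N / 17.5 cm^2 = 22.6857 N/cm^2

22.6857 N/cm^2


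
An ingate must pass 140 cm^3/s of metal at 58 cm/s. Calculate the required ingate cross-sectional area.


Formula: A_ingate = Q / v  (continuity equation)
A = 140 cm^3/s / 58 cm/s = 2.4138 cm^2

Answer: 2.4138 cm^2


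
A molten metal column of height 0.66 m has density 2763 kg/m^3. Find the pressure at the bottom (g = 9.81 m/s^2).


Formula: P = rho * g * h
rho * g = 2763 * 9.81 = 27105.03 N/m^3
P = 27105.03 * 0.66 = 17889.3198 Pa


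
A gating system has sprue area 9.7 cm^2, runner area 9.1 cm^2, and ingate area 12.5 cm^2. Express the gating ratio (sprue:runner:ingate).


Sprue:Runner:Ingate = 1 : 9.1/9.7 : 12.5/9.7 = 1:0.94:1.29

1:0.94:1.29


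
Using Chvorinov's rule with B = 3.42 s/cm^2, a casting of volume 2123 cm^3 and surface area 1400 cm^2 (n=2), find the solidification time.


Formula: t_s = B * (V/A)^n  (Chvorinov's rule, n=2)
Modulus M = V/A = 2123/1400 = 1.516429 cm
M^2 = 1.516429^2 = 2.299557 cm^2
t_s = 3.42 * 2.299557 = 7.8645 s

Answer: 7.8645 s


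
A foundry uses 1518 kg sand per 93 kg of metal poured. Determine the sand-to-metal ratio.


Formula: Sand-to-Metal Ratio = W_sand / W_metal
Ratio = 1518 kg / 93 kg = 16.3226

Answer: 16.3226


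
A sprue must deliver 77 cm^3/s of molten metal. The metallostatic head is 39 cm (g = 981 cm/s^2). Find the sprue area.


Formula: v = sqrt(2*g*h), A = Q/v
Velocity: v = sqrt(2 * 981 * 39) = sqrt(76518) = 276.6189 cm/s
Sprue area: A = Q / v = 77 / 276.6189 = 0.2784 cm^2


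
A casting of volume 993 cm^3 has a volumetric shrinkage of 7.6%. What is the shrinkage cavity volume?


Formula: V_shrink = V_casting * shrinkage_pct / 100
V_shrink = 993 cm^3 * 7.6 / 100 = 75.4680 cm^3

Final answer: 75.4680 cm^3


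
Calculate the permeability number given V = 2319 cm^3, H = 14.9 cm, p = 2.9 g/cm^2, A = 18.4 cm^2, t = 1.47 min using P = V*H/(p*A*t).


Formula: Permeability Number P = (V * H) / (p * A * t)
Numerator: V * H = 2319 * 14.9 = 34553.1
Denominator: p * A * t = 2.9 * 18.4 * 1.47 = 78.4392
P = 34553.1 / 78.4392 = 440.5081

Final answer: 440.5081


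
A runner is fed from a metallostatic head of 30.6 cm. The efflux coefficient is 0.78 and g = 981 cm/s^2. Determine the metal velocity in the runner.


Formula: v = Cd * sqrt(2 * g * h)  (Torricelli with discharge coefficient)
2*g*h = 2 * 981 * 30.6 = 60037.2 cm^2/s^2
sqrt(60037.2) = 245.02490 cm/s
v = 0.78 * 245.02490 = 191.1194 cm/s


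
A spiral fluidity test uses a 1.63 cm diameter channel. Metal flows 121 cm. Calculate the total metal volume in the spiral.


Formula: V = pi * (d/2)^2 * L  (cylinder volume)
Radius = 1.63/2 = 0.815 cm
V = pi * 0.815^2 * 121 = 252.4937 cm^3

Answer: 252.4937 cm^3


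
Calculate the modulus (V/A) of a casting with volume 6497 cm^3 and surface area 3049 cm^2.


Formula: Casting Modulus M = V / A
M = 6497 cm^3 / 3049 cm^2 = 2.1309 cm


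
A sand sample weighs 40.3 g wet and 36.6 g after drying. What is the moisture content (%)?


Formula: MC = (W_wet - W_dry) / W_wet * 100
Water mass = 40.3 - 36.6 = 3.7 g
MC = 3.7 / 40.3 * 100 = 9.1811%

9.1811%


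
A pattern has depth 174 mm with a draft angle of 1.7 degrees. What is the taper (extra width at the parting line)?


Formula: taper = depth * tan(draft_angle)
tan(1.7 deg) = 0.0296793
taper = 174 mm * 0.0296793 = 5.1642 mm

Answer: 5.1642 mm


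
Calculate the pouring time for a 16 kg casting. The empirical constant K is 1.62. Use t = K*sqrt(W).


Formula: t = K * sqrt(W)
sqrt(W) = sqrt(16) = 4.00000
t = 1.62 * 4.00000 = 6.4800 s

Answer: 6.4800 s


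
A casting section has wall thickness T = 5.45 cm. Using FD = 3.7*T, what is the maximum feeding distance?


Formula: FD = 3.7 * T  (riser feeding-distance rule)
FD = 3.7 * 5.45 cm = 20.1650 cm

Final answer: 20.1650 cm


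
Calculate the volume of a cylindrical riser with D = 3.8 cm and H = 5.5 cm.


Formula: V = pi * (D/2)^2 * H  (cylinder volume)
Radius = D/2 = 3.8/2 = 1.9 cm
V = pi * 1.9^2 * 5.5 = 62.3763 cm^3

62.3763 cm^3


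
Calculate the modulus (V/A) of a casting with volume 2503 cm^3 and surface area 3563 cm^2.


Formula: Casting Modulus M = V / A
M = 2503 cm^3 / 3563 cm^2 = 0.7025 cm


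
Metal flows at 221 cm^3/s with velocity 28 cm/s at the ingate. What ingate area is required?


Formula: A_ingate = Q / v  (continuity equation)
A = 221 cm^3/s / 28 cm/s = 7.8929 cm^2

Answer: 7.8929 cm^2


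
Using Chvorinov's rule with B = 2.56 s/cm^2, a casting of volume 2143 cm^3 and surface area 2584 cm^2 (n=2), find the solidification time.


Formula: t_s = B * (V/A)^n  (Chvorinov's rule, n=2)
Modulus M = V/A = 2143/2584 = 0.829334 cm
M^2 = 0.829334^2 = 0.687795 cm^2
t_s = 2.56 * 0.687795 = 1.7608 s

Final answer: 1.7608 s


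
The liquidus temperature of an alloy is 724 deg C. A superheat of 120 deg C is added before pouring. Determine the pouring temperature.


Formula: T_pour = T_melt + Superheat
T_pour = 724 + 120 = 844 deg C

Answer: 844 deg C


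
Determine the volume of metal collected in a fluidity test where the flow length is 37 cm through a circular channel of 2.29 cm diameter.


Formula: V = pi * (d/2)^2 * L  (cylinder volume)
Radius = 2.29/2 = 1.145 cm
V = pi * 1.145^2 * 37 = 152.3921 cm^3


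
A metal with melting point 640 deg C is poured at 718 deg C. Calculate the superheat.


Formula: Superheat = T_pour - T_melt
Superheat = 718 - 640 = 78 deg C


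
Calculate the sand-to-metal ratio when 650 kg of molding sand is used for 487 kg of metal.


Formula: Sand-to-Metal Ratio = W_sand / W_metal
Ratio = 650 kg / 487 kg = 1.3347


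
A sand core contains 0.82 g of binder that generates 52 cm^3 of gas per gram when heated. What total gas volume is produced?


Formula: V_gas = W_binder * gas_evolution_rate
V = 0.82 g * 52 cm^3/g = 42.6400 cm^3


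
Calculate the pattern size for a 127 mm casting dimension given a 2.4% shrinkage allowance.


Formula: L_pattern = L_casting * (1 + shrinkage_rate/100)
Shrinkage factor = 1 + 2.4/100 = 1.024
L_pattern = 127 mm * 1.024 = 130.0480 mm

130.0480 mm


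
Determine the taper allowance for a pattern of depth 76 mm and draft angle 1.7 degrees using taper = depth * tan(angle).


Formula: taper = depth * tan(draft_angle)
tan(1.7 deg) = 0.0296793
taper = 76 mm * 0.0296793 = 2.2556 mm


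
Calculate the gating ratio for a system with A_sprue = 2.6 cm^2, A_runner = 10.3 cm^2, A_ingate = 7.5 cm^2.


Sprue:Runner:Ingate = 1 : 10.3/2.6 : 7.5/2.6 = 1:3.96:2.88

Answer: 1:3.96:2.88


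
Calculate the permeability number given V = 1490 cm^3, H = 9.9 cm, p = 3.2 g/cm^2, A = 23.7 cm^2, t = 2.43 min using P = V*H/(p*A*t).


Formula: Permeability Number P = (V * H) / (p * A * t)
Numerator: V * H = 1490 * 9.9 = 14751.0
Denominator: p * A * t = 3.2 * 23.7 * 2.43 = 184.2912
P = 14751.0 / 184.2912 = 80.0418

80.0418


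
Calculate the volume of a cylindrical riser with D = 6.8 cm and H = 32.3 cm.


Formula: V = pi * (D/2)^2 * H  (cylinder volume)
Radius = D/2 = 6.8/2 = 3.4 cm
V = pi * 3.4^2 * 32.3 = 1173.0330 cm^3

Final answer: 1173.0330 cm^3


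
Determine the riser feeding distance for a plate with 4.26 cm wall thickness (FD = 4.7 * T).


Formula: FD = 4.7 * T  (riser feeding-distance rule)
FD = 4.7 * 4.26 cm = 20.0220 cm

20.0220 cm


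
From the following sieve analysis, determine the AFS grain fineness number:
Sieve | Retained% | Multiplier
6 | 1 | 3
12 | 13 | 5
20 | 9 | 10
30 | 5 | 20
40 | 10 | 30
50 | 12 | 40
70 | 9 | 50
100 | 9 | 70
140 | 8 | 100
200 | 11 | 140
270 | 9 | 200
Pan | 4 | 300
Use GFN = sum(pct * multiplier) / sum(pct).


Formula: GFN = sum(pct * multiplier) / sum(pct)
sum(pct * multiplier) = 7458
sum(pct) = 100
GFN = 7458 / 100 = 74.58

Answer: 74.58


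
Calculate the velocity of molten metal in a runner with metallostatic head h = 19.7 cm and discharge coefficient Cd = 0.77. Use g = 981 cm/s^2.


Formula: v = Cd * sqrt(2 * g * h)  (Torricelli with discharge coefficient)
2*g*h = 2 * 981 * 19.7 = 38651.4 cm^2/s^2
sqrt(38651.4) = 196.59959 cm/s
v = 0.77 * 196.59959 = 151.3817 cm/s


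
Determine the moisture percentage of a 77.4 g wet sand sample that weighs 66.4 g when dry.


Formula: MC = (W_wet - W_dry) / W_wet * 100
Water mass = 77.4 - 66.4 = 11.0 g
MC = 11.0 / 77.4 * 100 = 14.2119%


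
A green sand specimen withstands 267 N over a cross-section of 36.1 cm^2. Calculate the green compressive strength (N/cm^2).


Formula: Compressive Strength = Force / Area
Strength = 267 N / 36.1 cm^2 = 7.3961 N/cm^2

Final answer: 7.3961 N/cm^2


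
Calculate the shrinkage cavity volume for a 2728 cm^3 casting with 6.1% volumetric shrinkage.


Formula: V_shrink = V_casting * shrinkage_pct / 100
V_shrink = 2728 cm^3 * 6.1 / 100 = 166.4080 cm^3

166.4080 cm^3


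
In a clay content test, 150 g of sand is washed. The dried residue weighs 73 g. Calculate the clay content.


Formula: Clay% = (W_total - W_washed) / W_total * 100
Clay mass = 150 - 73 = 77 g
Clay% = 77 / 150 * 100 = 51.3333%


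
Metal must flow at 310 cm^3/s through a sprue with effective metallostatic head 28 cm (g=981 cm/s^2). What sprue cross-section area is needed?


Formula: v = sqrt(2*g*h), A = Q/v
Velocity: v = sqrt(2 * 981 * 28) = sqrt(54936) = 234.3843 cm/s
Sprue area: A = Q / v = 310 / 234.3843 = 1.3226 cm^2


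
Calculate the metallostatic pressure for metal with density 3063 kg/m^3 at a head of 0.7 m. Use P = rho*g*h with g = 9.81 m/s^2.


Formula: P = rho * g * h
rho * g = 3063 * 9.81 = 30048.03 N/m^3
P = 30048.03 * 0.7 = 21033.6210 Pa

Answer: 21033.6210 Pa


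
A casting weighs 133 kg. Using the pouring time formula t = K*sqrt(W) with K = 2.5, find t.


Formula: t = K * sqrt(W)
sqrt(W) = sqrt(133) = 11.53256
t = 2.5 * 11.53256 = 28.8314 s

Answer: 28.8314 s


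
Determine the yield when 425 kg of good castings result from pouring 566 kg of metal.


Formula: Casting Yield = (W_good / W_total) * 100
Yield = (425 kg / 566 kg) * 100 = 75.0883%

75.0883%


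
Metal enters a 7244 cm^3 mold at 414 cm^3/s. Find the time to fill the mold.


Formula: t_fill = V_mold / Q_flow
t = 7244 cm^3 / 414 cm^3/s = 17.4976 s

Final answer: 17.4976 s


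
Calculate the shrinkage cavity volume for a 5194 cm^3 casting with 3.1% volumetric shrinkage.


Formula: V_shrink = V_casting * shrinkage_pct / 100
V_shrink = 5194 cm^3 * 3.1 / 100 = 161.0140 cm^3


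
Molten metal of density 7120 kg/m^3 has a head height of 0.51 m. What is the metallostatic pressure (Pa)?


Formula: P = rho * g * h
rho * g = 7120 * 9.81 = 69847.2 N/m^3
P = 69847.2 * 0.51 = 35622.0720 Pa

Answer: 35622.0720 Pa


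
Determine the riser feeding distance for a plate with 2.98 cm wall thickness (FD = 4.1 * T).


Formula: FD = 4.1 * T  (riser feeding-distance rule)
FD = 4.1 * 2.98 cm = 12.2180 cm

Answer: 12.2180 cm


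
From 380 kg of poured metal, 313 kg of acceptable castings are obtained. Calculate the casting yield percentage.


Formula: Casting Yield = (W_good / W_total) * 100
Yield = (313 kg / 380 kg) * 100 = 82.3684%

Final answer: 82.3684%


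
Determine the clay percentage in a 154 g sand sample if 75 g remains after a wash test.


Formula: Clay% = (W_total - W_washed) / W_total * 100
Clay mass = 154 - 75 = 79 g
Clay% = 79 / 154 * 100 = 51.2987%

51.2987%


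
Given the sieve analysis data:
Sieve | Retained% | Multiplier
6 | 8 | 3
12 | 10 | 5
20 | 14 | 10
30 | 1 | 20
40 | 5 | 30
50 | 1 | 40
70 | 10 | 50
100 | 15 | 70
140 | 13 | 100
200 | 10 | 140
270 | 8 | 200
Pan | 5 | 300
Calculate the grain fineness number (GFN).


Formula: GFN = sum(pct * multiplier) / sum(pct)
sum(pct * multiplier) = 7774
sum(pct) = 100
GFN = 7774 / 100 = 77.74

Answer: 77.74


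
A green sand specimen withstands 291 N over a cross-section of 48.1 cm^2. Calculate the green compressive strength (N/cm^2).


Formula: Compressive Strength = Force / Area
Strength = 291 N / 48.1 cm^2 = 6.0499 N/cm^2

6.0499 N/cm^2


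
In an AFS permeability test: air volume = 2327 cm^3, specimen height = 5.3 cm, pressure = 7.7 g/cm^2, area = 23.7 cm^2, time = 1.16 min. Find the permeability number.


Formula: Permeability Number P = (V * H) / (p * A * t)
Numerator: V * H = 2327 * 5.3 = 12333.1
Denominator: p * A * t = 7.7 * 23.7 * 1.16 = 211.6884
P = 12333.1 / 211.6884 = 58.2606

58.2606


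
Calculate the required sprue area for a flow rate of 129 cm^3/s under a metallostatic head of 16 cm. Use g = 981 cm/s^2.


Formula: v = sqrt(2*g*h), A = Q/v
Velocity: v = sqrt(2 * 981 * 16) = sqrt(31392) = 177.1779 cm/s
Sprue area: A = Q / v = 129 / 177.1779 = 0.7281 cm^2

Answer: 0.7281 cm^2


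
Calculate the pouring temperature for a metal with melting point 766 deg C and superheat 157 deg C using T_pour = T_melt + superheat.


Formula: T_pour = T_melt + Superheat
T_pour = 766 + 157 = 923 deg C

Answer: 923 deg C


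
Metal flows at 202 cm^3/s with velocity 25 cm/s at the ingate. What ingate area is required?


Formula: A_ingate = Q / v  (continuity equation)
A = 202 cm^3/s / 25 cm/s = 8.0800 cm^2

Answer: 8.0800 cm^2


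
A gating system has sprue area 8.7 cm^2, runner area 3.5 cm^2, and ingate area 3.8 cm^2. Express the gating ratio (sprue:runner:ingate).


Sprue:Runner:Ingate = 1 : 3.5/8.7 : 3.8/8.7 = 1:0.40:0.44

Final answer: 1:0.40:0.44


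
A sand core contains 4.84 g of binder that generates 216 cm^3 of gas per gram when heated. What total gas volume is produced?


Formula: V_gas = W_binder * gas_evolution_rate
V = 4.84 g * 216 cm^3/g = 1045.4400 cm^3

Final answer: 1045.4400 cm^3


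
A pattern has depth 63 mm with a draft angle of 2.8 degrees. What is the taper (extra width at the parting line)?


Formula: taper = depth * tan(draft_angle)
tan(2.8 deg) = 0.0489082
taper = 63 mm * 0.0489082 = 3.0812 mm

3.0812 mm


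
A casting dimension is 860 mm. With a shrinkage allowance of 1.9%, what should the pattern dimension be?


Formula: L_pattern = L_casting * (1 + shrinkage_rate/100)
Shrinkage factor = 1 + 1.9/100 = 1.019
L_pattern = 860 mm * 1.019 = 876.3400 mm

Answer: 876.3400 mm


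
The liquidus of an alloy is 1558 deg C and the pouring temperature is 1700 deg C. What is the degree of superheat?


Formula: Superheat = T_pour - T_melt
Superheat = 1700 - 1558 = 142 deg C


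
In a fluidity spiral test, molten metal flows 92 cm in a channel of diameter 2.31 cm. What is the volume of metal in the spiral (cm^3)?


Formula: V = pi * (d/2)^2 * L  (cylinder volume)
Radius = 2.31/2 = 1.155 cm
V = pi * 1.155^2 * 92 = 385.5686 cm^3


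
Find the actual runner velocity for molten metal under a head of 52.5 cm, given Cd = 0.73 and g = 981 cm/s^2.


Formula: v = Cd * sqrt(2 * g * h)  (Torricelli with discharge coefficient)
2*g*h = 2 * 981 * 52.5 = 103005.0 cm^2/s^2
sqrt(103005.0) = 320.94392 cm/s
v = 0.73 * 320.94392 = 234.2891 cm/s

Final answer: 234.2891 cm/s


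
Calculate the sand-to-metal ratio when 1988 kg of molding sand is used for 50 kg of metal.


Formula: Sand-to-Metal Ratio = W_sand / W_metal
Ratio = 1988 kg / 50 kg = 39.7600

Final answer: 39.7600


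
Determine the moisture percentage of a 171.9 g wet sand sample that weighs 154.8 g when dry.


Formula: MC = (W_wet - W_dry) / W_wet * 100
Water mass = 171.9 - 154.8 = 17.1 g
MC = 17.1 / 171.9 * 100 = 9.9476%

9.9476%


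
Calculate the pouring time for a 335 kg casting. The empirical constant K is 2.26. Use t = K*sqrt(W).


Formula: t = K * sqrt(W)
sqrt(W) = sqrt(335) = 18.30301
t = 2.26 * 18.30301 = 41.3648 s

41.3648 s


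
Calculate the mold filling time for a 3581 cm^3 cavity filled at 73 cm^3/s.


Formula: t_fill = V_mold / Q_flow
t = 3581 cm^3 / 73 cm^3/s = 49.0548 s

49.0548 s


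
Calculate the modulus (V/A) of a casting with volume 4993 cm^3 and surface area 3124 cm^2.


Formula: Casting Modulus M = V / A
M = 4993 cm^3 / 3124 cm^2 = 1.5983 cm

Answer: 1.5983 cm


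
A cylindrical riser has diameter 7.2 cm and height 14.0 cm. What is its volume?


Formula: V = pi * (D/2)^2 * H  (cylinder volume)
Radius = D/2 = 7.2/2 = 3.6 cm
V = pi * 3.6^2 * 14.0 = 570.0106 cm^3


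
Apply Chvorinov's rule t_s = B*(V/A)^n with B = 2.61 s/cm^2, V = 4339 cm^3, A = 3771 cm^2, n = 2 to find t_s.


Formula: t_s = B * (V/A)^n  (Chvorinov's rule, n=2)
Modulus M = V/A = 4339/3771 = 1.150623 cm
M^2 = 1.150623^2 = 1.323933 cm^2
t_s = 2.61 * 1.323933 = 3.4555 s


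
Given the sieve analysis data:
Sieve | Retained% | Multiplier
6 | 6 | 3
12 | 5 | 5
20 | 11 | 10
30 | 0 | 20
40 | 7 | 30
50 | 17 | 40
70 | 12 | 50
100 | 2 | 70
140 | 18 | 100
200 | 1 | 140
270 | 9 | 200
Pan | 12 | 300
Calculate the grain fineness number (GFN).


Formula: GFN = sum(pct * multiplier) / sum(pct)
sum(pct * multiplier) = 9123
sum(pct) = 100
GFN = 9123 / 100 = 91.23

Answer: 91.23


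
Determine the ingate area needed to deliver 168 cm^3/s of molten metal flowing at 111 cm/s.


Formula: A_ingate = Q / v  (continuity equation)
A = 168 cm^3/s / 111 cm/s = 1.5135 cm^2

Answer: 1.5135 cm^2


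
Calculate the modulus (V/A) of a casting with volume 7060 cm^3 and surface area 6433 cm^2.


Formula: Casting Modulus M = V / A
M = 7060 cm^3 / 6433 cm^2 = 1.0975 cm

1.0975 cm


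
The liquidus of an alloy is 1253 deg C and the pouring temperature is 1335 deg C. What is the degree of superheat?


Formula: Superheat = T_pour - T_melt
Superheat = 1335 - 1253 = 82 deg C


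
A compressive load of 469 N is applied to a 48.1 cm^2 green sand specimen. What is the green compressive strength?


Formula: Compressive Strength = Force / Area
Strength = 469 N / 48.1 cm^2 = 9.7505 N/cm^2


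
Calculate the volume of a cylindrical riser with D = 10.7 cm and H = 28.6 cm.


Formula: V = pi * (D/2)^2 * H  (cylinder volume)
Radius = D/2 = 10.7/2 = 5.35 cm
V = pi * 5.35^2 * 28.6 = 2571.7187 cm^3

Answer: 2571.7187 cm^3


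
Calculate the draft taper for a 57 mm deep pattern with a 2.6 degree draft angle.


Formula: taper = depth * tan(draft_angle)
tan(2.6 deg) = 0.0454097
taper = 57 mm * 0.0454097 = 2.5884 mm

Answer: 2.5884 mm
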